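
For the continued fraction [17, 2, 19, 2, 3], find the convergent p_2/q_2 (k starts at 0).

Using pₖ = aₖpₖ₋₁ + pₖ₋₂, qₖ = aₖqₖ₋₁ + qₖ₋₂ (with p₋₁=1, p₋₂=0, q₋₁=0, q₋₂=1):
  k=0: a=17, p=17, q=1
  k=1: a=2, p=35, q=2
  k=2: a=19, p=682, q=39

682/39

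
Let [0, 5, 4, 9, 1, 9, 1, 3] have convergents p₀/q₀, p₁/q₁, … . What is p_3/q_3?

Using pₖ = aₖpₖ₋₁ + pₖ₋₂, qₖ = aₖqₖ₋₁ + qₖ₋₂ (with p₋₁=1, p₋₂=0, q₋₁=0, q₋₂=1):
  k=0: a=0, p=0, q=1
  k=1: a=5, p=1, q=5
  k=2: a=4, p=4, q=21
  k=3: a=9, p=37, q=194

37/194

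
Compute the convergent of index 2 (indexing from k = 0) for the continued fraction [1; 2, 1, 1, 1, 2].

Using pₖ = aₖpₖ₋₁ + pₖ₋₂, qₖ = aₖqₖ₋₁ + qₖ₋₂ (with p₋₁=1, p₋₂=0, q₋₁=0, q₋₂=1):
  k=0: a=1, p=1, q=1
  k=1: a=2, p=3, q=2
  k=2: a=1, p=4, q=3

4/3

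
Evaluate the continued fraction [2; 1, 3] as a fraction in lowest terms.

Using pₖ = aₖpₖ₋₁ + pₖ₋₂ and qₖ = aₖqₖ₋₁ + qₖ₋₂:
  k=0: a=2, p=2, q=1
  k=1: a=1, p=3, q=1
  k=2: a=3, p=11, q=4

11/4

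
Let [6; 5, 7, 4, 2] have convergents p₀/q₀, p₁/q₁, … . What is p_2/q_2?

223/36

Using pₖ = aₖpₖ₋₁ + pₖ₋₂, qₖ = aₖqₖ₋₁ + qₖ₋₂ (with p₋₁=1, p₋₂=0, q₋₁=0, q₋₂=1):
  k=0: a=6, p=6, q=1
  k=1: a=5, p=31, q=5
  k=2: a=7, p=223, q=36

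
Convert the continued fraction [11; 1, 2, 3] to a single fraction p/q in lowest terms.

117/10

Using pₖ = aₖpₖ₋₁ + pₖ₋₂ and qₖ = aₖqₖ₋₁ + qₖ₋₂:
  k=0: a=11, p=11, q=1
  k=1: a=1, p=12, q=1
  k=2: a=2, p=35, q=3
  k=3: a=3, p=117, q=10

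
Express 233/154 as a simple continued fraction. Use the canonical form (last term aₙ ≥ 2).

[1; 1, 1, 18, 1, 3]

233 = 1×154 + 79
154 = 1×79 + 75
79 = 1×75 + 4
75 = 18×4 + 3
4 = 1×3 + 1
3 = 3×1 + 0  (stop)
So 233/154 = [1; 1, 1, 18, 1, 3].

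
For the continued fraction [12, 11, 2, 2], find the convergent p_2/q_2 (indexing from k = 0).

Using pₖ = aₖpₖ₋₁ + pₖ₋₂, qₖ = aₖqₖ₋₁ + qₖ₋₂ (with p₋₁=1, p₋₂=0, q₋₁=0, q₋₂=1):
  k=0: a=12, p=12, q=1
  k=1: a=11, p=133, q=11
  k=2: a=2, p=278, q=23

278/23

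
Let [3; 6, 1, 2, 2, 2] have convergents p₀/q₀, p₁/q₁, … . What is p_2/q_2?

Using pₖ = aₖpₖ₋₁ + pₖ₋₂, qₖ = aₖqₖ₋₁ + qₖ₋₂ (with p₋₁=1, p₋₂=0, q₋₁=0, q₋₂=1):
  k=0: a=3, p=3, q=1
  k=1: a=6, p=19, q=6
  k=2: a=1, p=22, q=7

22/7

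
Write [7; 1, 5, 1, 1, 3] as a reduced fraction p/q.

Fold from the inside: start with 3/1.
  1 + 1/3 = 4/3
  1 + 3/4 = 7/4
  5 + 4/7 = 39/7
  1 + 7/39 = 46/39
  7 + 39/46 = 361/46

361/46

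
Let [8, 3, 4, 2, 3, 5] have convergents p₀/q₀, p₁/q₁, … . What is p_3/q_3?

Using pₖ = aₖpₖ₋₁ + pₖ₋₂, qₖ = aₖqₖ₋₁ + qₖ₋₂ (with p₋₁=1, p₋₂=0, q₋₁=0, q₋₂=1):
  k=0: a=8, p=8, q=1
  k=1: a=3, p=25, q=3
  k=2: a=4, p=108, q=13
  k=3: a=2, p=241, q=29

241/29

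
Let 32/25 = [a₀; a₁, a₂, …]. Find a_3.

1

32 = 1·25 + 7   →  a_0 = 1
25 = 3·7 + 4   →  a_1 = 3
7 = 1·4 + 3   →  a_2 = 1
4 = 1·3 + 1   →  a_3 = 1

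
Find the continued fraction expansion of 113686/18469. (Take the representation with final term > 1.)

113686 = 6×18469 + 2872
18469 = 6×2872 + 1237
2872 = 2×1237 + 398
1237 = 3×398 + 43
398 = 9×43 + 11
43 = 3×11 + 10
11 = 1×10 + 1
10 = 10×1 + 0  (stop)
So 113686/18469 = [6; 6, 2, 3, 9, 3, 1, 10].

[6; 6, 2, 3, 9, 3, 1, 10]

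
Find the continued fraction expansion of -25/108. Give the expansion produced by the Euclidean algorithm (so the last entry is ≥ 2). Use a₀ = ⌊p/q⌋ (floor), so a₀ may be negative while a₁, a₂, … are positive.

[-1; 1, 3, 3, 8]

-25 = -1×108 + 83
108 = 1×83 + 25
83 = 3×25 + 8
25 = 3×8 + 1
8 = 8×1 + 0  (stop)
So -25/108 = [-1; 1, 3, 3, 8].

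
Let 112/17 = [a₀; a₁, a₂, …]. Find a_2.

1

112 = 6·17 + 10   →  a_0 = 6
17 = 1·10 + 7   →  a_1 = 1
10 = 1·7 + 3   →  a_2 = 1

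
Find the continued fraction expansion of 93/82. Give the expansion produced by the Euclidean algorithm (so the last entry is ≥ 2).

[1; 7, 2, 5]

93 = 1×82 + 11
82 = 7×11 + 5
11 = 2×5 + 1
5 = 5×1 + 0  (stop)
So 93/82 = [1; 7, 2, 5].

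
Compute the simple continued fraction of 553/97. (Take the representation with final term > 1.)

[5; 1, 2, 2, 1, 9]

553 = 5·97 + 68
97 = 1·68 + 29
68 = 2·29 + 10
29 = 2·10 + 9
10 = 1·9 + 1
9 = 9·1 + 0  (stop)
So 553/97 = [5; 1, 2, 2, 1, 9].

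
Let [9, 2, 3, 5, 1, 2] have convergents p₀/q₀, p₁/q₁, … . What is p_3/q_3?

Using pₖ = aₖpₖ₋₁ + pₖ₋₂, qₖ = aₖqₖ₋₁ + qₖ₋₂ (with p₋₁=1, p₋₂=0, q₋₁=0, q₋₂=1):
  k=0: a=9, p=9, q=1
  k=1: a=2, p=19, q=2
  k=2: a=3, p=66, q=7
  k=3: a=5, p=349, q=37

349/37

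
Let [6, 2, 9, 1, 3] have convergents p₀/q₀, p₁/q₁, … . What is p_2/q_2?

Using pₖ = aₖpₖ₋₁ + pₖ₋₂, qₖ = aₖqₖ₋₁ + qₖ₋₂ (with p₋₁=1, p₋₂=0, q₋₁=0, q₋₂=1):
  k=0: a=6, p=6, q=1
  k=1: a=2, p=13, q=2
  k=2: a=9, p=123, q=19

123/19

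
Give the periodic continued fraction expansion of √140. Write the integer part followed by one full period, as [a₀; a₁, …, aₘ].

[11; 1, 4, 1, 22]

a₀ = ⌊√140⌋ = 11.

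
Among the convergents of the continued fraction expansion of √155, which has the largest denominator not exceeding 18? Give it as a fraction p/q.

112/9

√155 = [12; 2, 4, 2, 24, …] (period length 4).
Convergents:
  p_0/q_0 = 12/1
  p_1/q_1 = 25/2
  p_2/q_2 = 112/9
  p_3/q_3 = 249/20
q_2 = 9 ≤ 18 < 20 = q_3, so the answer is 112/9.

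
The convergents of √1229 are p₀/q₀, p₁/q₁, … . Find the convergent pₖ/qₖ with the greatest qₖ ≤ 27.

√1229 = [35; 17, 1, 1, 17, 70, …] (period length 5).
Convergents:
  p_0/q_0 = 35/1
  p_1/q_1 = 596/17
  p_2/q_2 = 631/18
  p_3/q_3 = 1227/35
q_2 = 18 ≤ 27 < 35 = q_3, so the answer is 631/18.

631/18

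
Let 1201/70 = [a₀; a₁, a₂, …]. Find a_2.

2

1201 = 17·70 + 11   →  a_0 = 17
70 = 6·11 + 4   →  a_1 = 6
11 = 2·4 + 3   →  a_2 = 2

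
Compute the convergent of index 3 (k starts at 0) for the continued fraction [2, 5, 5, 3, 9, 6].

Using pₖ = aₖpₖ₋₁ + pₖ₋₂, qₖ = aₖqₖ₋₁ + qₖ₋₂ (with p₋₁=1, p₋₂=0, q₋₁=0, q₋₂=1):
  k=0: a=2, p=2, q=1
  k=1: a=5, p=11, q=5
  k=2: a=5, p=57, q=26
  k=3: a=3, p=182, q=83

182/83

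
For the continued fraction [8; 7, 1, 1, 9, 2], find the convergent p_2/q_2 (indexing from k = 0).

Using pₖ = aₖpₖ₋₁ + pₖ₋₂, qₖ = aₖqₖ₋₁ + qₖ₋₂ (with p₋₁=1, p₋₂=0, q₋₁=0, q₋₂=1):
  k=0: a=8, p=8, q=1
  k=1: a=7, p=57, q=7
  k=2: a=1, p=65, q=8

65/8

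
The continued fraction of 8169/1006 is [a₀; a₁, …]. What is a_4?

8169 = 8·1006 + 121   →  a_0 = 8
1006 = 8·121 + 38   →  a_1 = 8
121 = 3·38 + 7   →  a_2 = 3
38 = 5·7 + 3   →  a_3 = 5
7 = 2·3 + 1   →  a_4 = 2

2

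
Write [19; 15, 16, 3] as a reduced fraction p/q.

14071/738

Using pₖ = aₖpₖ₋₁ + pₖ₋₂ and qₖ = aₖqₖ₋₁ + qₖ₋₂:
  k=0: a=19, p=19, q=1
  k=1: a=15, p=286, q=15
  k=2: a=16, p=4595, q=241
  k=3: a=3, p=14071, q=738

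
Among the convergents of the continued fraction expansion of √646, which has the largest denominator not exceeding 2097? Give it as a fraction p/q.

√646 = [25; 2, 2, 2, 50, …] (period length 4).
Convergents:
  p_0/q_0 = 25/1
  p_1/q_1 = 51/2
  p_2/q_2 = 127/5
  p_3/q_3 = 305/12
  p_4/q_4 = 15377/605
  p_5/q_5 = 31059/1222
  p_6/q_6 = 77495/3049
q_5 = 1222 ≤ 2097 < 3049 = q_6, so the answer is 31059/1222.

31059/1222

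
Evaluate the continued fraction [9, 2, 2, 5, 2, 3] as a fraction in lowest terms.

Using pₖ = aₖpₖ₋₁ + pₖ₋₂ and qₖ = aₖqₖ₋₁ + qₖ₋₂:
  k=0: a=9, p=9, q=1
  k=1: a=2, p=19, q=2
  k=2: a=2, p=47, q=5
  k=3: a=5, p=254, q=27
  k=4: a=2, p=555, q=59
  k=5: a=3, p=1919, q=204

1919/204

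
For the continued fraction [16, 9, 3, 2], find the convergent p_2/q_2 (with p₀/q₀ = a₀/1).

Using pₖ = aₖpₖ₋₁ + pₖ₋₂, qₖ = aₖqₖ₋₁ + qₖ₋₂ (with p₋₁=1, p₋₂=0, q₋₁=0, q₋₂=1):
  k=0: a=16, p=16, q=1
  k=1: a=9, p=145, q=9
  k=2: a=3, p=451, q=28

451/28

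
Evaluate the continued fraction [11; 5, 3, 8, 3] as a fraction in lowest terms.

Fold from the inside: start with 3/1.
  8 + 1/3 = 25/3
  3 + 3/25 = 78/25
  5 + 25/78 = 415/78
  11 + 78/415 = 4643/415

4643/415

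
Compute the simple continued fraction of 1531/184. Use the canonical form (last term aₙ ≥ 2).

1531 = 8*184 + 59
184 = 3*59 + 7
59 = 8*7 + 3
7 = 2*3 + 1
3 = 3*1 + 0  (stop)
So 1531/184 = [8; 3, 8, 2, 3].

[8; 3, 8, 2, 3]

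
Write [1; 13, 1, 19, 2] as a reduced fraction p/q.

613/572

Using pₖ = aₖpₖ₋₁ + pₖ₋₂ and qₖ = aₖqₖ₋₁ + qₖ₋₂:
  k=0: a=1, p=1, q=1
  k=1: a=13, p=14, q=13
  k=2: a=1, p=15, q=14
  k=3: a=19, p=299, q=279
  k=4: a=2, p=613, q=572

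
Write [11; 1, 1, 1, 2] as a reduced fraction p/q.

Fold from the inside: start with 2/1.
  1 + 1/2 = 3/2
  1 + 2/3 = 5/3
  1 + 3/5 = 8/5
  11 + 5/8 = 93/8

93/8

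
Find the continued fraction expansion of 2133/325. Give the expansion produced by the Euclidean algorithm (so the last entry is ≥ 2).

[6; 1, 1, 3, 2, 6, 3]

2133 = 6×325 + 183
325 = 1×183 + 142
183 = 1×142 + 41
142 = 3×41 + 19
41 = 2×19 + 3
19 = 6×3 + 1
3 = 3×1 + 0  (stop)
So 2133/325 = [6; 1, 1, 3, 2, 6, 3].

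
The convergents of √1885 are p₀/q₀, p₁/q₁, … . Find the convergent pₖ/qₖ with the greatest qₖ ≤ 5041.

√1885 = [43; 2, 2, 2, 86, …] (period length 4).
Convergents:
  p_0/q_0 = 43/1
  p_1/q_1 = 87/2
  p_2/q_2 = 217/5
  p_3/q_3 = 521/12
  p_4/q_4 = 45023/1037
  p_5/q_5 = 90567/2086
  p_6/q_6 = 226157/5209
q_5 = 2086 ≤ 5041 < 5209 = q_6, so the answer is 90567/2086.

90567/2086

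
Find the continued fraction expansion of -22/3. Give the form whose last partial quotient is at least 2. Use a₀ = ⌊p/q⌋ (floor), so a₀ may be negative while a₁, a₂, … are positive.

-22 = -8·3 + 2
3 = 1·2 + 1
2 = 2·1 + 0  (stop)
So -22/3 = [-8; 1, 2].

[-8; 1, 2]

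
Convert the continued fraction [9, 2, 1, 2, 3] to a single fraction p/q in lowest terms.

253/27

Using pₖ = aₖpₖ₋₁ + pₖ₋₂ and qₖ = aₖqₖ₋₁ + qₖ₋₂:
  k=0: a=9, p=9, q=1
  k=1: a=2, p=19, q=2
  k=2: a=1, p=28, q=3
  k=3: a=2, p=75, q=8
  k=4: a=3, p=253, q=27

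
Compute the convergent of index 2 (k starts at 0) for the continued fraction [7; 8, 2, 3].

Using pₖ = aₖpₖ₋₁ + pₖ₋₂, qₖ = aₖqₖ₋₁ + qₖ₋₂ (with p₋₁=1, p₋₂=0, q₋₁=0, q₋₂=1):
  k=0: a=7, p=7, q=1
  k=1: a=8, p=57, q=8
  k=2: a=2, p=121, q=17

121/17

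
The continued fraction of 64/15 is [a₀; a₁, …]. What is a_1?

64 = 4·15 + 4   →  a_0 = 4
15 = 3·4 + 3   →  a_1 = 3

3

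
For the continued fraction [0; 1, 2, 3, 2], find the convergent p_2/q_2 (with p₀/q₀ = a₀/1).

2/3

Using pₖ = aₖpₖ₋₁ + pₖ₋₂, qₖ = aₖqₖ₋₁ + qₖ₋₂ (with p₋₁=1, p₋₂=0, q₋₁=0, q₋₂=1):
  k=0: a=0, p=0, q=1
  k=1: a=1, p=1, q=1
  k=2: a=2, p=2, q=3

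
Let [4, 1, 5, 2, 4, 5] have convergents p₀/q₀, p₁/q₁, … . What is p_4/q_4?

Using pₖ = aₖpₖ₋₁ + pₖ₋₂, qₖ = aₖqₖ₋₁ + qₖ₋₂ (with p₋₁=1, p₋₂=0, q₋₁=0, q₋₂=1):
  k=0: a=4, p=4, q=1
  k=1: a=1, p=5, q=1
  k=2: a=5, p=29, q=6
  k=3: a=2, p=63, q=13
  k=4: a=4, p=281, q=58

281/58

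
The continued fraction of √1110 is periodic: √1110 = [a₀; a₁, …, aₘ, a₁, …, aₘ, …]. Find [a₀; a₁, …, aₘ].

a₀ = ⌊√1110⌋ = 33.
With m₀=0, d₀=1 and mₖ₊₁ = dₖaₖ − mₖ, dₖ₊₁ = (n − mₖ₊₁²)/dₖ, aₖ₊₁ = ⌊(a₀+mₖ₊₁)/dₖ₊₁⌋:
  k=1: m=33, d=21, a=3
  k=2: m=30, d=10, a=6
  k=3: m=30, d=21, a=3
  k=4: m=33, d=1, a=66
d=1 and a=2a₀=66 at k=4, so the next step gives (m, d) = (33, 21) again — its k=1 value — and the period has length 4.

[33; 3, 6, 3, 66]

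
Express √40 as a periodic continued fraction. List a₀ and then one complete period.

a₀ = ⌊√40⌋ = 6.
With m₀=0, d₀=1 and mₖ₊₁ = dₖaₖ − mₖ, dₖ₊₁ = (n − mₖ₊₁²)/dₖ, aₖ₊₁ = ⌊(a₀+mₖ₊₁)/dₖ₊₁⌋:
  k=1: m=6, d=4, a=3
  k=2: m=6, d=1, a=12
d=1 and a=2a₀=12 at k=2, so the next step gives (m, d) = (6, 4) again — its k=1 value — and the period has length 2.

[6; 3, 12]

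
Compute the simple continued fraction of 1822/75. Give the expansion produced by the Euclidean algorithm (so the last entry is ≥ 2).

1822 = 24*75 + 22
75 = 3*22 + 9
22 = 2*9 + 4
9 = 2*4 + 1
4 = 4*1 + 0  (stop)
So 1822/75 = [24; 3, 2, 2, 4].

[24; 3, 2, 2, 4]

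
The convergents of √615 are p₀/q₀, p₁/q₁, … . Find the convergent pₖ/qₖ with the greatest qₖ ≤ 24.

√615 = [24; 1, 3, 1, 48, …] (period length 4).
Convergents:
  p_0/q_0 = 24/1
  p_1/q_1 = 25/1
  p_2/q_2 = 99/4
  p_3/q_3 = 124/5
  p_4/q_4 = 6051/244
q_3 = 5 ≤ 24 < 244 = q_4, so the answer is 124/5.

124/5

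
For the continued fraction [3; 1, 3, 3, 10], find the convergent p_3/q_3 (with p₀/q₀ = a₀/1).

49/13

Using pₖ = aₖpₖ₋₁ + pₖ₋₂, qₖ = aₖqₖ₋₁ + qₖ₋₂ (with p₋₁=1, p₋₂=0, q₋₁=0, q₋₂=1):
  k=0: a=3, p=3, q=1
  k=1: a=1, p=4, q=1
  k=2: a=3, p=15, q=4
  k=3: a=3, p=49, q=13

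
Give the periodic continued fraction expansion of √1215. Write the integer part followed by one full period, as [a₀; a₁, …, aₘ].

a₀ = ⌊√1215⌋ = 34.
With m₀=0, d₀=1 and mₖ₊₁ = dₖaₖ − mₖ, dₖ₊₁ = (n − mₖ₊₁²)/dₖ, aₖ₊₁ = ⌊(a₀+mₖ₊₁)/dₖ₊₁⌋:
  k=1: m=34, d=59, a=1
  k=2: m=25, d=10, a=5
  k=3: m=25, d=59, a=1
  k=4: m=34, d=1, a=68
d=1 and a=2a₀=68 at k=4, so the next step gives (m, d) = (34, 59) again — its k=1 value — and the period has length 4.

[34; 1, 5, 1, 68]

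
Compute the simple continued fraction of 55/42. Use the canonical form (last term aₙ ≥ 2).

55 = 1·42 + 13
42 = 3·13 + 3
13 = 4·3 + 1
3 = 3·1 + 0  (stop)
So 55/42 = [1; 3, 4, 3].

[1; 3, 4, 3]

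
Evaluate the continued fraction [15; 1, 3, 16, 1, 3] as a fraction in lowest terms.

Using pₖ = aₖpₖ₋₁ + pₖ₋₂ and qₖ = aₖqₖ₋₁ + qₖ₋₂:
  k=0: a=15, p=15, q=1
  k=1: a=1, p=16, q=1
  k=2: a=3, p=63, q=4
  k=3: a=16, p=1024, q=65
  k=4: a=1, p=1087, q=69
  k=5: a=3, p=4285, q=272

4285/272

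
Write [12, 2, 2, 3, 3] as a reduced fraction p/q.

Fold from the inside: start with 3/1.
  3 + 1/3 = 10/3
  2 + 3/10 = 23/10
  2 + 10/23 = 56/23
  12 + 23/56 = 695/56

695/56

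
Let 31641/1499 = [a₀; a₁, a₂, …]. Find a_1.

9

31641 = 21·1499 + 162   →  a_0 = 21
1499 = 9·162 + 41   →  a_1 = 9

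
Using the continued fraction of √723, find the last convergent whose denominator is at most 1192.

√723 = [26; 1, 7, 1, 52, …] (period length 4).
Convergents:
  p_0/q_0 = 26/1
  p_1/q_1 = 27/1
  p_2/q_2 = 215/8
  p_3/q_3 = 242/9
  p_4/q_4 = 12799/476
  p_5/q_5 = 13041/485
  p_6/q_6 = 104086/3871
q_5 = 485 ≤ 1192 < 3871 = q_6, so the answer is 13041/485.

13041/485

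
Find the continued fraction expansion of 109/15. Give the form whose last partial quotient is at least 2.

109 = 7·15 + 4
15 = 3·4 + 3
4 = 1·3 + 1
3 = 3·1 + 0  (stop)
So 109/15 = [7; 3, 1, 3].

[7; 3, 1, 3]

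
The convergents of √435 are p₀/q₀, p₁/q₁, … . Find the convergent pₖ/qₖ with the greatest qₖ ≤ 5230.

42631/2044

√435 = [20; 1, 5, 1, 40, …] (period length 4).
Convergents:
  p_0/q_0 = 20/1
  p_1/q_1 = 21/1
  p_2/q_2 = 125/6
  p_3/q_3 = 146/7
  p_4/q_4 = 5965/286
  p_5/q_5 = 6111/293
  p_6/q_6 = 36520/1751
  p_7/q_7 = 42631/2044
  p_8/q_8 = 1741760/83511
q_7 = 2044 ≤ 5230 < 83511 = q_8, so the answer is 42631/2044.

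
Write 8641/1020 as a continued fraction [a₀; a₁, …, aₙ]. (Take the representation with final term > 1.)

[8; 2, 8, 3, 2, 2, 3]

8641 = 8·1020 + 481
1020 = 2·481 + 58
481 = 8·58 + 17
58 = 3·17 + 7
17 = 2·7 + 3
7 = 2·3 + 1
3 = 3·1 + 0  (stop)
So 8641/1020 = [8; 2, 8, 3, 2, 2, 3].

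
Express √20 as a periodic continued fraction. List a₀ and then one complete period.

[4; 2, 8]

a₀ = ⌊√20⌋ = 4.
With m₀=0, d₀=1 and mₖ₊₁ = dₖaₖ − mₖ, dₖ₊₁ = (n − mₖ₊₁²)/dₖ, aₖ₊₁ = ⌊(a₀+mₖ₊₁)/dₖ₊₁⌋:
  k=1: m=4, d=4, a=2
  k=2: m=4, d=1, a=8
d=1 and a=2a₀=8 at k=2, so the next step gives (m, d) = (4, 4) again — its k=1 value — and the period has length 2.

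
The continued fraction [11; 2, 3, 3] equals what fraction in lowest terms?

263/23

Using pₖ = aₖpₖ₋₁ + pₖ₋₂ and qₖ = aₖqₖ₋₁ + qₖ₋₂:
  k=0: a=11, p=11, q=1
  k=1: a=2, p=23, q=2
  k=2: a=3, p=80, q=7
  k=3: a=3, p=263, q=23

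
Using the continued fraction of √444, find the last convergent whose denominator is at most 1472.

12411/589

√444 = [21; 14, 42, …] (period length 2).
Convergents:
  p_0/q_0 = 21/1
  p_1/q_1 = 295/14
  p_2/q_2 = 12411/589
  p_3/q_3 = 174049/8260
q_2 = 589 ≤ 1472 < 8260 = q_3, so the answer is 12411/589.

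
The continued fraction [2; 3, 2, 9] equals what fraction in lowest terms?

Using pₖ = aₖpₖ₋₁ + pₖ₋₂ and qₖ = aₖqₖ₋₁ + qₖ₋₂:
  k=0: a=2, p=2, q=1
  k=1: a=3, p=7, q=3
  k=2: a=2, p=16, q=7
  k=3: a=9, p=151, q=66

151/66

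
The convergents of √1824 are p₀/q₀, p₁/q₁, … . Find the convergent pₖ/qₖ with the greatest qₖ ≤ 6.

√1824 = [42; 1, 2, 2, 2, 1, 84, …] (period length 6).
Convergents:
  p_0/q_0 = 42/1
  p_1/q_1 = 43/1
  p_2/q_2 = 128/3
  p_3/q_3 = 299/7
q_2 = 3 ≤ 6 < 7 = q_3, so the answer is 128/3.

128/3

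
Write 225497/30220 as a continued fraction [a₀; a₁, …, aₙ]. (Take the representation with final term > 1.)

225497 = 7×30220 + 13957
30220 = 2×13957 + 2306
13957 = 6×2306 + 121
2306 = 19×121 + 7
121 = 17×7 + 2
7 = 3×2 + 1
2 = 2×1 + 0  (stop)
So 225497/30220 = [7; 2, 6, 19, 17, 3, 2].

[7; 2, 6, 19, 17, 3, 2]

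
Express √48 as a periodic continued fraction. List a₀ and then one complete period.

a₀ = ⌊√48⌋ = 6.
With m₀=0, d₀=1 and mₖ₊₁ = dₖaₖ − mₖ, dₖ₊₁ = (n − mₖ₊₁²)/dₖ, aₖ₊₁ = ⌊(a₀+mₖ₊₁)/dₖ₊₁⌋:
  k=1: m=6, d=12, a=1
  k=2: m=6, d=1, a=12
d=1 and a=2a₀=12 at k=2, so the next step gives (m, d) = (6, 12) again — its k=1 value — and the period has length 2.

[6; 1, 12]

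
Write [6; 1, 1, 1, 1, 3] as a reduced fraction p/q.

119/18

Fold from the inside: start with 3/1.
  1 + 1/3 = 4/3
  1 + 3/4 = 7/4
  1 + 4/7 = 11/7
  1 + 7/11 = 18/11
  6 + 11/18 = 119/18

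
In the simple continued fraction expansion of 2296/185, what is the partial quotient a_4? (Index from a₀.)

2296 = 12·185 + 76   →  a_0 = 12
185 = 2·76 + 33   →  a_1 = 2
76 = 2·33 + 10   →  a_2 = 2
33 = 3·10 + 3   →  a_3 = 3
10 = 3·3 + 1   →  a_4 = 3

3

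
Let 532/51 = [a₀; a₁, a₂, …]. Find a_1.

2

532 = 10·51 + 22   →  a_0 = 10
51 = 2·22 + 7   →  a_1 = 2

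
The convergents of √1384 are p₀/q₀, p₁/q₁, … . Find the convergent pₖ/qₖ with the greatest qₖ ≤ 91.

√1384 = [37; 4, 1, 17, 1, 4, 74, …] (period length 6).
Convergents:
  p_0/q_0 = 37/1
  p_1/q_1 = 149/4
  p_2/q_2 = 186/5
  p_3/q_3 = 3311/89
  p_4/q_4 = 3497/94
q_3 = 89 ≤ 91 < 94 = q_4, so the answer is 3311/89.

3311/89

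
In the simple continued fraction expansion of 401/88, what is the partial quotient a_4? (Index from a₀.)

1

401 = 4·88 + 49   →  a_0 = 4
88 = 1·49 + 39   →  a_1 = 1
49 = 1·39 + 10   →  a_2 = 1
39 = 3·10 + 9   →  a_3 = 3
10 = 1·9 + 1   →  a_4 = 1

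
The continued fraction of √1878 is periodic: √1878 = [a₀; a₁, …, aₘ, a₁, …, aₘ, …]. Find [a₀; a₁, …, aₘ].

a₀ = ⌊√1878⌋ = 43.
With m₀=0, d₀=1 and mₖ₊₁ = dₖaₖ − mₖ, dₖ₊₁ = (n − mₖ₊₁²)/dₖ, aₖ₊₁ = ⌊(a₀+mₖ₊₁)/dₖ₊₁⌋:
  k=1: m=43, d=29, a=2
  k=2: m=15, d=57, a=1
  k=3: m=42, d=2, a=42
  k=4: m=42, d=57, a=1
  k=5: m=15, d=29, a=2
  k=6: m=43, d=1, a=86
d=1 and a=2a₀=86 at k=6, so the next step gives (m, d) = (43, 29) again — its k=1 value — and the period has length 6.

[43; 2, 1, 42, 1, 2, 86]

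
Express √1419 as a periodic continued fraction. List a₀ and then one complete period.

a₀ = ⌊√1419⌋ = 37.
With m₀=0, d₀=1 and mₖ₊₁ = dₖaₖ − mₖ, dₖ₊₁ = (n − mₖ₊₁²)/dₖ, aₖ₊₁ = ⌊(a₀+mₖ₊₁)/dₖ₊₁⌋:
  k=1: m=37, d=50, a=1
  k=2: m=13, d=25, a=2
  k=3: m=37, d=2, a=37
  k=4: m=37, d=25, a=2
  k=5: m=13, d=50, a=1
  k=6: m=37, d=1, a=74
d=1 and a=2a₀=74 at k=6, so the next step gives (m, d) = (37, 50) again — its k=1 value — and the period has length 6.

[37; 1, 2, 37, 2, 1, 74]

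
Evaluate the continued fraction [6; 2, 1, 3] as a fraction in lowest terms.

Using pₖ = aₖpₖ₋₁ + pₖ₋₂ and qₖ = aₖqₖ₋₁ + qₖ₋₂:
  k=0: a=6, p=6, q=1
  k=1: a=2, p=13, q=2
  k=2: a=1, p=19, q=3
  k=3: a=3, p=70, q=11

70/11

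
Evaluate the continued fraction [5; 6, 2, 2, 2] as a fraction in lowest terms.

Fold from the inside: start with 2/1.
  2 + 1/2 = 5/2
  2 + 2/5 = 12/5
  6 + 5/12 = 77/12
  5 + 12/77 = 397/77

397/77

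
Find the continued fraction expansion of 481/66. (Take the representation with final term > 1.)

481 = 7·66 + 19
66 = 3·19 + 9
19 = 2·9 + 1
9 = 9·1 + 0  (stop)
So 481/66 = [7; 3, 2, 9].

[7; 3, 2, 9]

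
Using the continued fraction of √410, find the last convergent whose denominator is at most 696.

√410 = [20; 4, 40, …] (period length 2).
Convergents:
  p_0/q_0 = 20/1
  p_1/q_1 = 81/4
  p_2/q_2 = 3260/161
  p_3/q_3 = 13121/648
  p_4/q_4 = 528100/26081
q_3 = 648 ≤ 696 < 26081 = q_4, so the answer is 13121/648.

13121/648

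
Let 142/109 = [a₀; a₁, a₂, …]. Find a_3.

142 = 1·109 + 33   →  a_0 = 1
109 = 3·33 + 10   →  a_1 = 3
33 = 3·10 + 3   →  a_2 = 3
10 = 3·3 + 1   →  a_3 = 3

3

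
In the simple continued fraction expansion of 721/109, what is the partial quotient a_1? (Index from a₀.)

1

721 = 6·109 + 67   →  a_0 = 6
109 = 1·67 + 42   →  a_1 = 1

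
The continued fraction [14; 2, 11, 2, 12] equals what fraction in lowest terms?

Using pₖ = aₖpₖ₋₁ + pₖ₋₂ and qₖ = aₖqₖ₋₁ + qₖ₋₂:
  k=0: a=14, p=14, q=1
  k=1: a=2, p=29, q=2
  k=2: a=11, p=333, q=23
  k=3: a=2, p=695, q=48
  k=4: a=12, p=8673, q=599

8673/599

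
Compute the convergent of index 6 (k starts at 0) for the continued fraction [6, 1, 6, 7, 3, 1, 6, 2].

Using pₖ = aₖpₖ₋₁ + pₖ₋₂, qₖ = aₖqₖ₋₁ + qₖ₋₂ (with p₋₁=1, p₋₂=0, q₋₁=0, q₋₂=1):
  k=0: a=6, p=6, q=1
  k=1: a=1, p=7, q=1
  k=2: a=6, p=48, q=7
  k=3: a=7, p=343, q=50
  k=4: a=3, p=1077, q=157
  k=5: a=1, p=1420, q=207
  k=6: a=6, p=9597, q=1399

9597/1399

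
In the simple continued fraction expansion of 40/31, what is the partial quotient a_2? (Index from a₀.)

2

40 = 1·31 + 9   →  a_0 = 1
31 = 3·9 + 4   →  a_1 = 3
9 = 2·4 + 1   →  a_2 = 2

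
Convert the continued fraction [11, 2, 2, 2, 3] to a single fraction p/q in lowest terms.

468/41

Using pₖ = aₖpₖ₋₁ + pₖ₋₂ and qₖ = aₖqₖ₋₁ + qₖ₋₂:
  k=0: a=11, p=11, q=1
  k=1: a=2, p=23, q=2
  k=2: a=2, p=57, q=5
  k=3: a=2, p=137, q=12
  k=4: a=3, p=468, q=41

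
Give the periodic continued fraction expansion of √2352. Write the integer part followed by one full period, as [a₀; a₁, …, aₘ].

a₀ = ⌊√2352⌋ = 48.
With m₀=0, d₀=1 and mₖ₊₁ = dₖaₖ − mₖ, dₖ₊₁ = (n − mₖ₊₁²)/dₖ, aₖ₊₁ = ⌊(a₀+mₖ₊₁)/dₖ₊₁⌋:
  k=1: m=48, d=48, a=2
  k=2: m=48, d=1, a=96
d=1 and a=2a₀=96 at k=2, so the next step gives (m, d) = (48, 48) again — its k=1 value — and the period has length 2.

[48; 2, 96]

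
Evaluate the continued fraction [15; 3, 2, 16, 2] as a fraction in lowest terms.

Fold from the inside: start with 2/1.
  16 + 1/2 = 33/2
  2 + 2/33 = 68/33
  3 + 33/68 = 237/68
  15 + 68/237 = 3623/237

3623/237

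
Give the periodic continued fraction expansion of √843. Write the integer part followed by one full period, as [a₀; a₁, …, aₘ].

a₀ = ⌊√843⌋ = 29.
With m₀=0, d₀=1 and mₖ₊₁ = dₖaₖ − mₖ, dₖ₊₁ = (n − mₖ₊₁²)/dₖ, aₖ₊₁ = ⌊(a₀+mₖ₊₁)/dₖ₊₁⌋:
  k=1: m=29, d=2, a=29
  k=2: m=29, d=1, a=58
d=1 and a=2a₀=58 at k=2, so the next step gives (m, d) = (29, 2) again — its k=1 value — and the period has length 2.

[29; 29, 58]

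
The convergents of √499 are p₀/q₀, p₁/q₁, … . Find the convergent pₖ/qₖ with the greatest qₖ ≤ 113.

√499 = [22; 2, 1, 21, 1, 2, 44, …] (period length 6).
Convergents:
  p_0/q_0 = 22/1
  p_1/q_1 = 45/2
  p_2/q_2 = 67/3
  p_3/q_3 = 1452/65
  p_4/q_4 = 1519/68
  p_5/q_5 = 4490/201
q_4 = 68 ≤ 113 < 201 = q_5, so the answer is 1519/68.

1519/68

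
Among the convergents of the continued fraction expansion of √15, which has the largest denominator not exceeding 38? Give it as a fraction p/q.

31/8

√15 = [3; 1, 6, …] (period length 2).
Convergents:
  p_0/q_0 = 3/1
  p_1/q_1 = 4/1
  p_2/q_2 = 27/7
  p_3/q_3 = 31/8
  p_4/q_4 = 213/55
q_3 = 8 ≤ 38 < 55 = q_4, so the answer is 31/8.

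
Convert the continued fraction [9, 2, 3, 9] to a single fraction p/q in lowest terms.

Using pₖ = aₖpₖ₋₁ + pₖ₋₂ and qₖ = aₖqₖ₋₁ + qₖ₋₂:
  k=0: a=9, p=9, q=1
  k=1: a=2, p=19, q=2
  k=2: a=3, p=66, q=7
  k=3: a=9, p=613, q=65

613/65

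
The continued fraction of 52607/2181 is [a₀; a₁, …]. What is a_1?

8

52607 = 24·2181 + 263   →  a_0 = 24
2181 = 8·263 + 77   →  a_1 = 8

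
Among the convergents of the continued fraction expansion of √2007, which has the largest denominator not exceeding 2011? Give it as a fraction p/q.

80236/1791

√2007 = [44; 1, 3, 1, 88, …] (period length 4).
Convergents:
  p_0/q_0 = 44/1
  p_1/q_1 = 45/1
  p_2/q_2 = 179/4
  p_3/q_3 = 224/5
  p_4/q_4 = 19891/444
  p_5/q_5 = 20115/449
  p_6/q_6 = 80236/1791
  p_7/q_7 = 100351/2240
q_6 = 1791 ≤ 2011 < 2240 = q_7, so the answer is 80236/1791.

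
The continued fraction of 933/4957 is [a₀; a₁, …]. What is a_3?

933 = 0·4957 + 933   →  a_0 = 0
4957 = 5·933 + 292   →  a_1 = 5
933 = 3·292 + 57   →  a_2 = 3
292 = 5·57 + 7   →  a_3 = 5

5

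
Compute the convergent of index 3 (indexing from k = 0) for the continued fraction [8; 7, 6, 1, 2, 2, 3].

Using pₖ = aₖpₖ₋₁ + pₖ₋₂, qₖ = aₖqₖ₋₁ + qₖ₋₂ (with p₋₁=1, p₋₂=0, q₋₁=0, q₋₂=1):
  k=0: a=8, p=8, q=1
  k=1: a=7, p=57, q=7
  k=2: a=6, p=350, q=43
  k=3: a=1, p=407, q=50

407/50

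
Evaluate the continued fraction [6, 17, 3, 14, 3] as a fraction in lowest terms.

13854/2287

Using pₖ = aₖpₖ₋₁ + pₖ₋₂ and qₖ = aₖqₖ₋₁ + qₖ₋₂:
  k=0: a=6, p=6, q=1
  k=1: a=17, p=103, q=17
  k=2: a=3, p=315, q=52
  k=3: a=14, p=4513, q=745
  k=4: a=3, p=13854, q=2287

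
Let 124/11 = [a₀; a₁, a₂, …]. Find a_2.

1

124 = 11·11 + 3   →  a_0 = 11
11 = 3·3 + 2   →  a_1 = 3
3 = 1·2 + 1   →  a_2 = 1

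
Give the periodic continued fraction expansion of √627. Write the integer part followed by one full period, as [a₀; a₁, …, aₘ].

a₀ = ⌊√627⌋ = 25.
With m₀=0, d₀=1 and mₖ₊₁ = dₖaₖ − mₖ, dₖ₊₁ = (n − mₖ₊₁²)/dₖ, aₖ₊₁ = ⌊(a₀+mₖ₊₁)/dₖ₊₁⌋:
  k=1: m=25, d=2, a=25
  k=2: m=25, d=1, a=50
d=1 and a=2a₀=50 at k=2, so the next step gives (m, d) = (25, 2) again — its k=1 value — and the period has length 2.

[25; 25, 50]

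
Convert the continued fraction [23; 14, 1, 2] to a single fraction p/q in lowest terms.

Fold from the inside: start with 2/1.
  1 + 1/2 = 3/2
  14 + 2/3 = 44/3
  23 + 3/44 = 1015/44

1015/44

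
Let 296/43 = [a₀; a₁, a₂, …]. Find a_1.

1

296 = 6·43 + 38   →  a_0 = 6
43 = 1·38 + 5   →  a_1 = 1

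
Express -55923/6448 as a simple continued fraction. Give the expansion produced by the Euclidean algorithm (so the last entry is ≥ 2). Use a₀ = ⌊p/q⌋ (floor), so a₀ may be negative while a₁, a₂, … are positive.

[-9; 3, 17, 2, 3, 17]

-55923 = -9*6448 + 2109
6448 = 3*2109 + 121
2109 = 17*121 + 52
121 = 2*52 + 17
52 = 3*17 + 1
17 = 17*1 + 0  (stop)
So -55923/6448 = [-9; 3, 17, 2, 3, 17].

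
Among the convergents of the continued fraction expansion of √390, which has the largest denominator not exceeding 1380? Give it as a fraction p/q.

12481/632

√390 = [19; 1, 2, 1, 38, …] (period length 4).
Convergents:
  p_0/q_0 = 19/1
  p_1/q_1 = 20/1
  p_2/q_2 = 59/3
  p_3/q_3 = 79/4
  p_4/q_4 = 3061/155
  p_5/q_5 = 3140/159
  p_6/q_6 = 9341/473
  p_7/q_7 = 12481/632
  p_8/q_8 = 483619/24489
q_7 = 632 ≤ 1380 < 24489 = q_8, so the answer is 12481/632.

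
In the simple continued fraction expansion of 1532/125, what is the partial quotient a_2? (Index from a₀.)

1532 = 12·125 + 32   →  a_0 = 12
125 = 3·32 + 29   →  a_1 = 3
32 = 1·29 + 3   →  a_2 = 1

1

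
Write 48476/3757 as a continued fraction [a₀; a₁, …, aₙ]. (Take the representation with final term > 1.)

[12; 1, 9, 3, 2, 2, 3, 6]

48476 = 12·3757 + 3392
3757 = 1·3392 + 365
3392 = 9·365 + 107
365 = 3·107 + 44
107 = 2·44 + 19
44 = 2·19 + 6
19 = 3·6 + 1
6 = 6·1 + 0  (stop)
So 48476/3757 = [12; 1, 9, 3, 2, 2, 3, 6].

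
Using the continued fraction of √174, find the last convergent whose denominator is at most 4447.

38003/2881

√174 = [13; 5, 4, 5, 26, …] (period length 4).
Convergents:
  p_0/q_0 = 13/1
  p_1/q_1 = 66/5
  p_2/q_2 = 277/21
  p_3/q_3 = 1451/110
  p_4/q_4 = 38003/2881
  p_5/q_5 = 191466/14515
q_4 = 2881 ≤ 4447 < 14515 = q_5, so the answer is 38003/2881.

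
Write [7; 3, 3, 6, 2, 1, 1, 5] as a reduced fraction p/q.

Using pₖ = aₖpₖ₋₁ + pₖ₋₂ and qₖ = aₖqₖ₋₁ + qₖ₋₂:
  k=0: a=7, p=7, q=1
  k=1: a=3, p=22, q=3
  k=2: a=3, p=73, q=10
  k=3: a=6, p=460, q=63
  k=4: a=2, p=993, q=136
  k=5: a=1, p=1453, q=199
  k=6: a=1, p=2446, q=335
  k=7: a=5, p=13683, q=1874

13683/1874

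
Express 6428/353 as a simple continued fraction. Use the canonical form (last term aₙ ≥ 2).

[18; 4, 1, 3, 2, 1, 5]

6428 = 18*353 + 74
353 = 4*74 + 57
74 = 1*57 + 17
57 = 3*17 + 6
17 = 2*6 + 5
6 = 1*5 + 1
5 = 5*1 + 0  (stop)
So 6428/353 = [18; 4, 1, 3, 2, 1, 5].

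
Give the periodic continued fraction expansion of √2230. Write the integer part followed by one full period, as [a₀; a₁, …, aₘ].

a₀ = ⌊√2230⌋ = 47.

[47; 4, 2, 18, 2, 4, 94]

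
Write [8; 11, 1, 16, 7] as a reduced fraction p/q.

Using pₖ = aₖpₖ₋₁ + pₖ₋₂ and qₖ = aₖqₖ₋₁ + qₖ₋₂:
  k=0: a=8, p=8, q=1
  k=1: a=11, p=89, q=11
  k=2: a=1, p=97, q=12
  k=3: a=16, p=1641, q=203
  k=4: a=7, p=11584, q=1433

11584/1433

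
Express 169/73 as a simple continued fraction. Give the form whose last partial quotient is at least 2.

[2; 3, 5, 1, 3]

169 = 2*73 + 23
73 = 3*23 + 4
23 = 5*4 + 3
4 = 1*3 + 1
3 = 3*1 + 0  (stop)
So 169/73 = [2; 3, 5, 1, 3].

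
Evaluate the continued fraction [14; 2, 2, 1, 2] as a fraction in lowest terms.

274/19

Fold from the inside: start with 2/1.
  1 + 1/2 = 3/2
  2 + 2/3 = 8/3
  2 + 3/8 = 19/8
  14 + 8/19 = 274/19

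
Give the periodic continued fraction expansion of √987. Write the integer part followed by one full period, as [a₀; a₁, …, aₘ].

[31; 2, 2, 2, 62]

a₀ = ⌊√987⌋ = 31.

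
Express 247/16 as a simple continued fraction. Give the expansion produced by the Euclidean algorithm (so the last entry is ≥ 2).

247 = 15*16 + 7
16 = 2*7 + 2
7 = 3*2 + 1
2 = 2*1 + 0  (stop)
So 247/16 = [15; 2, 3, 2].

[15; 2, 3, 2]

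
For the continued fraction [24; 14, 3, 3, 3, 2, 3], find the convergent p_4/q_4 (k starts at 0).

Using pₖ = aₖpₖ₋₁ + pₖ₋₂, qₖ = aₖqₖ₋₁ + qₖ₋₂ (with p₋₁=1, p₋₂=0, q₋₁=0, q₋₂=1):
  k=0: a=24, p=24, q=1
  k=1: a=14, p=337, q=14
  k=2: a=3, p=1035, q=43
  k=3: a=3, p=3442, q=143
  k=4: a=3, p=11361, q=472

11361/472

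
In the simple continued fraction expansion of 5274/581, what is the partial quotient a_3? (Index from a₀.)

5274 = 9·581 + 45   →  a_0 = 9
581 = 12·45 + 41   →  a_1 = 12
45 = 1·41 + 4   →  a_2 = 1
41 = 10·4 + 1   →  a_3 = 10

10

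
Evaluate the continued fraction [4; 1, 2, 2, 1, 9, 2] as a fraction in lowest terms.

Using pₖ = aₖpₖ₋₁ + pₖ₋₂ and qₖ = aₖqₖ₋₁ + qₖ₋₂:
  k=0: a=4, p=4, q=1
  k=1: a=1, p=5, q=1
  k=2: a=2, p=14, q=3
  k=3: a=2, p=33, q=7
  k=4: a=1, p=47, q=10
  k=5: a=9, p=456, q=97
  k=6: a=2, p=959, q=204

959/204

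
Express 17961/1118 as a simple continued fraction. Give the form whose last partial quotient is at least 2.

[16; 15, 3, 5, 1, 3]

17961 = 16×1118 + 73
1118 = 15×73 + 23
73 = 3×23 + 4
23 = 5×4 + 3
4 = 1×3 + 1
3 = 3×1 + 0  (stop)
So 17961/1118 = [16; 15, 3, 5, 1, 3].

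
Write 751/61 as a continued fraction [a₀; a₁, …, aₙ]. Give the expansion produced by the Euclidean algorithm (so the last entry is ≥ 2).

751 = 12*61 + 19
61 = 3*19 + 4
19 = 4*4 + 3
4 = 1*3 + 1
3 = 3*1 + 0  (stop)
So 751/61 = [12; 3, 4, 1, 3].

[12; 3, 4, 1, 3]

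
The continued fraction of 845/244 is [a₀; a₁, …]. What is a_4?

1

845 = 3·244 + 113   →  a_0 = 3
244 = 2·113 + 18   →  a_1 = 2
113 = 6·18 + 5   →  a_2 = 6
18 = 3·5 + 3   →  a_3 = 3
5 = 1·3 + 2   →  a_4 = 1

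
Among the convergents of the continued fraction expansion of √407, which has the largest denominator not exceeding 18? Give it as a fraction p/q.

343/17

√407 = [20; 5, 1, 2, 1, 5, 40, …] (period length 6).
Convergents:
  p_0/q_0 = 20/1
  p_1/q_1 = 101/5
  p_2/q_2 = 121/6
  p_3/q_3 = 343/17
  p_4/q_4 = 464/23
q_3 = 17 ≤ 18 < 23 = q_4, so the answer is 343/17.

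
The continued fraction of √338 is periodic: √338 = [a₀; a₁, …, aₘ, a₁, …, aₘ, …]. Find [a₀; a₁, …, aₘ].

[18; 2, 1, 1, 2, 36]

a₀ = ⌊√338⌋ = 18.
With m₀=0, d₀=1 and mₖ₊₁ = dₖaₖ − mₖ, dₖ₊₁ = (n − mₖ₊₁²)/dₖ, aₖ₊₁ = ⌊(a₀+mₖ₊₁)/dₖ₊₁⌋:
  k=1: m=18, d=14, a=2
  k=2: m=10, d=17, a=1
  k=3: m=7, d=17, a=1
  k=4: m=10, d=14, a=2
  k=5: m=18, d=1, a=36
d=1 and a=2a₀=36 at k=5, so the next step gives (m, d) = (18, 14) again — its k=1 value — and the period has length 5.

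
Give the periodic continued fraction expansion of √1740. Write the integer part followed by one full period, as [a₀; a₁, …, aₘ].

a₀ = ⌊√1740⌋ = 41.

[41; 1, 2, 2, 20, 2, 2, 1, 82]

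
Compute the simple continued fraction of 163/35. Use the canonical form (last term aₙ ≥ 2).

[4; 1, 1, 1, 11]

163 = 4×35 + 23
35 = 1×23 + 12
23 = 1×12 + 11
12 = 1×11 + 1
11 = 11×1 + 0  (stop)
So 163/35 = [4; 1, 1, 1, 11].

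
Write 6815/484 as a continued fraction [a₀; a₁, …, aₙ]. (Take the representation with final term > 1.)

6815 = 14·484 + 39
484 = 12·39 + 16
39 = 2·16 + 7
16 = 2·7 + 2
7 = 3·2 + 1
2 = 2·1 + 0  (stop)
So 6815/484 = [14; 12, 2, 2, 3, 2].

[14; 12, 2, 2, 3, 2]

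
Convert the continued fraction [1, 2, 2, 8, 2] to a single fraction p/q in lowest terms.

125/89

Fold from the inside: start with 2/1.
  8 + 1/2 = 17/2
  2 + 2/17 = 36/17
  2 + 17/36 = 89/36
  1 + 36/89 = 125/89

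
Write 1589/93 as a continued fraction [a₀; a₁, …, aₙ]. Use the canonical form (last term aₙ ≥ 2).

[17; 11, 1, 1, 1, 2]

1589 = 17·93 + 8
93 = 11·8 + 5
8 = 1·5 + 3
5 = 1·3 + 2
3 = 1·2 + 1
2 = 2·1 + 0  (stop)
So 1589/93 = [17; 11, 1, 1, 1, 2].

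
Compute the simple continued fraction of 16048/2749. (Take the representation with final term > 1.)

16048 = 5*2749 + 2303
2749 = 1*2303 + 446
2303 = 5*446 + 73
446 = 6*73 + 8
73 = 9*8 + 1
8 = 8*1 + 0  (stop)
So 16048/2749 = [5; 1, 5, 6, 9, 8].

[5; 1, 5, 6, 9, 8]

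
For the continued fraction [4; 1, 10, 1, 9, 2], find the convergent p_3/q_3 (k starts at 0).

Using pₖ = aₖpₖ₋₁ + pₖ₋₂, qₖ = aₖqₖ₋₁ + qₖ₋₂ (with p₋₁=1, p₋₂=0, q₋₁=0, q₋₂=1):
  k=0: a=4, p=4, q=1
  k=1: a=1, p=5, q=1
  k=2: a=10, p=54, q=11
  k=3: a=1, p=59, q=12

59/12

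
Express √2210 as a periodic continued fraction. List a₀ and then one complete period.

[47; 94]

a₀ = ⌊√2210⌋ = 47.
With m₀=0, d₀=1 and mₖ₊₁ = dₖaₖ − mₖ, dₖ₊₁ = (n − mₖ₊₁²)/dₖ, aₖ₊₁ = ⌊(a₀+mₖ₊₁)/dₖ₊₁⌋:
  k=1: m=47, d=1, a=94
d=1 and a=2a₀=94 at k=1, so the next step gives (m, d) = (47, 1) again — its k=1 value — and the period has length 1.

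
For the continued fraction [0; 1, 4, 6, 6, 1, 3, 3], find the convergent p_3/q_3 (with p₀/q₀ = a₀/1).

Using pₖ = aₖpₖ₋₁ + pₖ₋₂, qₖ = aₖqₖ₋₁ + qₖ₋₂ (with p₋₁=1, p₋₂=0, q₋₁=0, q₋₂=1):
  k=0: a=0, p=0, q=1
  k=1: a=1, p=1, q=1
  k=2: a=4, p=4, q=5
  k=3: a=6, p=25, q=31

25/31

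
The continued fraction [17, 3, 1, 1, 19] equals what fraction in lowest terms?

2368/137

Using pₖ = aₖpₖ₋₁ + pₖ₋₂ and qₖ = aₖqₖ₋₁ + qₖ₋₂:
  k=0: a=17, p=17, q=1
  k=1: a=3, p=52, q=3
  k=2: a=1, p=69, q=4
  k=3: a=1, p=121, q=7
  k=4: a=19, p=2368, q=137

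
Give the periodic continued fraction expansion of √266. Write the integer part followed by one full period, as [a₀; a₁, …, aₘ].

[16; 3, 4, 3, 32]

a₀ = ⌊√266⌋ = 16.
With m₀=0, d₀=1 and mₖ₊₁ = dₖaₖ − mₖ, dₖ₊₁ = (n − mₖ₊₁²)/dₖ, aₖ₊₁ = ⌊(a₀+mₖ₊₁)/dₖ₊₁⌋:
  k=1: m=16, d=10, a=3
  k=2: m=14, d=7, a=4
  k=3: m=14, d=10, a=3
  k=4: m=16, d=1, a=32
d=1 and a=2a₀=32 at k=4, so the next step gives (m, d) = (16, 10) again — its k=1 value — and the period has length 4.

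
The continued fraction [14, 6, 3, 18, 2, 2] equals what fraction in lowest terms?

Using pₖ = aₖpₖ₋₁ + pₖ₋₂ and qₖ = aₖqₖ₋₁ + qₖ₋₂:
  k=0: a=14, p=14, q=1
  k=1: a=6, p=85, q=6
  k=2: a=3, p=269, q=19
  k=3: a=18, p=4927, q=348
  k=4: a=2, p=10123, q=715
  k=5: a=2, p=25173, q=1778

25173/1778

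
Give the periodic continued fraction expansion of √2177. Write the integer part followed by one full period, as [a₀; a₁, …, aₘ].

a₀ = ⌊√2177⌋ = 46.

[46; 1, 1, 1, 12, 1, 1, 1, 92]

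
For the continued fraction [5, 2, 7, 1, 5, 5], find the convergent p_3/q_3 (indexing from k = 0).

93/17

Using pₖ = aₖpₖ₋₁ + pₖ₋₂, qₖ = aₖqₖ₋₁ + qₖ₋₂ (with p₋₁=1, p₋₂=0, q₋₁=0, q₋₂=1):
  k=0: a=5, p=5, q=1
  k=1: a=2, p=11, q=2
  k=2: a=7, p=82, q=15
  k=3: a=1, p=93, q=17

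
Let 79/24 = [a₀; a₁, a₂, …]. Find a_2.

79 = 3·24 + 7   →  a_0 = 3
24 = 3·7 + 3   →  a_1 = 3
7 = 2·3 + 1   →  a_2 = 2

2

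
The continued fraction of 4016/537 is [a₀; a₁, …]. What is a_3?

4016 = 7·537 + 257   →  a_0 = 7
537 = 2·257 + 23   →  a_1 = 2
257 = 11·23 + 4   →  a_2 = 11
23 = 5·4 + 3   →  a_3 = 5

5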